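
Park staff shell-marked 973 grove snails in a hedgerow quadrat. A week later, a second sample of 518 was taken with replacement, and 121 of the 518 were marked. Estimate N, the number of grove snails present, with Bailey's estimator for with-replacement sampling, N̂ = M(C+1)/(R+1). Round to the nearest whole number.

N ≈ 4139

N̂ = 973·(518+1)/(121+1) = 973·519/122 = 504987/122 ≈ 4139.2 → 4139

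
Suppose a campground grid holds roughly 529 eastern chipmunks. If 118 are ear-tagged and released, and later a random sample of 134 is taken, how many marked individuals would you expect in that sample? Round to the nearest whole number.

expected recaptures ≈ 30

Expected recaptures E[R] = M·C / N.
E[R] = 118 × 134 / 529 = 15812 / 529 ≈ 29.9 → 30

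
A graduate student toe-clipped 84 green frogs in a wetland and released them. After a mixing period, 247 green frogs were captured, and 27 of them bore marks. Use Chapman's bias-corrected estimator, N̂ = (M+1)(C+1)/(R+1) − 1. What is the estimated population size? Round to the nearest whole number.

N ≈ 752

N̂ = (84+1)(247+1)/(27+1) − 1 = 85·248/28 − 1
= 21080/28 − 1 ≈ 752.9 − 1 ≈ 751.9 → 752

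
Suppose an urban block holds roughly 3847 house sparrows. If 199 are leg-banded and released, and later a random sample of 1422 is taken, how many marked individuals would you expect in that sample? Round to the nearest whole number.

expected recaptures ≈ 74

The marked fraction of the population is 199/3847, so in a sample of 1422 expect C·(M/N) marked.
E[R] = 199 × 1422 / 3847 = 282978 / 3847 ≈ 73.6 → 74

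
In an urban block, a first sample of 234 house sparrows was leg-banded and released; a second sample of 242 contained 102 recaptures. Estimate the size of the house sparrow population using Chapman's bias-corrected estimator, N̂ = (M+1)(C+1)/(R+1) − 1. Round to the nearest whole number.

N̂ = (234+1)(242+1)/(102+1) − 1 = 235·243/103 − 1
= 57105/103 − 1 ≈ 554.4 − 1 ≈ 553.4 → 553

N ≈ 553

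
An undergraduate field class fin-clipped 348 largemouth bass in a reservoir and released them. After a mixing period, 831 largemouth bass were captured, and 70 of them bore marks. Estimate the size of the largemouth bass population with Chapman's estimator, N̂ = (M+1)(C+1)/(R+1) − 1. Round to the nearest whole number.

N̂ = (348+1)(831+1)/(70+1) − 1 = 349·832/71 − 1
= 290368/71 − 1 ≈ 4089.7 − 1 ≈ 4088.7 → 4089

N ≈ 4089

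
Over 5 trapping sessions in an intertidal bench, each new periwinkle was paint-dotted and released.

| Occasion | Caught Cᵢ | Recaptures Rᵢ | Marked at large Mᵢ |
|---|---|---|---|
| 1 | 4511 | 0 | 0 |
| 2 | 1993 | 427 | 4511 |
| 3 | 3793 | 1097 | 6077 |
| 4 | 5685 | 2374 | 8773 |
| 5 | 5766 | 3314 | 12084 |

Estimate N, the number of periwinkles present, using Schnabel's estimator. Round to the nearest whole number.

N ≈ 21,019

Σ MᵢCᵢ = 0·4511 + 4511·1993 + 6077·3793 + 8773·5685 + 12084·5766 = 0 + 8990423 + 23050061 + 49874505 + 69676344 = 151591333
Σ Rᵢ = 0 + 427 + 1097 + 2374 + 3314 = 7212
N̂ = 151591333 / 7212 ≈ 21019.3 → 21019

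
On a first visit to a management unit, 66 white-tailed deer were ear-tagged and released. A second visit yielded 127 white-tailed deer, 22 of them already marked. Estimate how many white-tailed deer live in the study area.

Lincoln-Petersen assumes M/N = R/C, so N = M·C / R.
N = (66 × 127) / 22 = 8382 / 22 = 381

N = 381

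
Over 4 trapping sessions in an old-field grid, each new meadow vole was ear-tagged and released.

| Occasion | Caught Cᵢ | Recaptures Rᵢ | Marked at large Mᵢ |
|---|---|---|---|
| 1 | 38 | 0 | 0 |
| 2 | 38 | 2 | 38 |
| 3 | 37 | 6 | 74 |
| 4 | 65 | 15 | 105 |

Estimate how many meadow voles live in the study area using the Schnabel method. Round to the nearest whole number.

Σ MᵢCᵢ = 0·38 + 38·38 + 74·37 + 105·65 = 0 + 1444 + 2738 + 6825 = 11007
Σ Rᵢ = 0 + 2 + 6 + 15 = 23
N̂ = 11007 / 23 ≈ 478.6 → 479

N ≈ 479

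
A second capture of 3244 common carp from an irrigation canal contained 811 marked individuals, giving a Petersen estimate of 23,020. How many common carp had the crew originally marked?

M = 5755

From N = M·C/R: M = N·R / C = 23020·811 / 3244 = 18669220 / 3244 = 5755.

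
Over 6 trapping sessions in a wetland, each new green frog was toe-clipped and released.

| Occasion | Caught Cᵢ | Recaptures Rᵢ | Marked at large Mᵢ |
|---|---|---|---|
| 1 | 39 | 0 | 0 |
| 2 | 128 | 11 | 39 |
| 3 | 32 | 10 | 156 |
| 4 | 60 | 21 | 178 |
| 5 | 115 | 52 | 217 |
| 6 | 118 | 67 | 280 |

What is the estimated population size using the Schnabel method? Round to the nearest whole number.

Σ MᵢCᵢ = 0·39 + 39·128 + 156·32 + 178·60 + 217·115 + 280·118 = 0 + 4992 + 4992 + 10680 + 24955 + 33040 = 78659
Σ Rᵢ = 0 + 11 + 10 + 21 + 52 + 67 = 161
N̂ = 78659 / 161 ≈ 488.6 → 489

N ≈ 489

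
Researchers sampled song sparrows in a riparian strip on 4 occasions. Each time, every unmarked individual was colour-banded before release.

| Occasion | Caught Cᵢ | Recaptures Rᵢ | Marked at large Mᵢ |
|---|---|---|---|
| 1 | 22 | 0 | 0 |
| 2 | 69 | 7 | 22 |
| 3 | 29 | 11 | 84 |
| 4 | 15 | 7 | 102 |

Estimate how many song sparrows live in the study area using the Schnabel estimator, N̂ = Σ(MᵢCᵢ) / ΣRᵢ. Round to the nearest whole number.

Σ MᵢCᵢ = 0·22 + 22·69 + 84·29 + 102·15 = 0 + 1518 + 2436 + 1530 = 5484
Σ Rᵢ = 0 + 7 + 11 + 7 = 25
N̂ = 5484 / 25 ≈ 219.4 → 219

N ≈ 219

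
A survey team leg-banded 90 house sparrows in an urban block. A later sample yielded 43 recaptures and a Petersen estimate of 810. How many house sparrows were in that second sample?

From N = M·C/R: C = N·R / M = 810·43 / 90 = 34830 / 90 = 387.

C = 387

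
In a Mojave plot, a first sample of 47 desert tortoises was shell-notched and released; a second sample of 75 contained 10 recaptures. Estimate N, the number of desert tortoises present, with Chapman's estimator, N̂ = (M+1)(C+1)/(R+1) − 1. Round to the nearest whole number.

N̂ = (47+1)(75+1)/(10+1) − 1 = 48·76/11 − 1
= 3648/11 − 1 ≈ 331.6 − 1 ≈ 330.6 → 331

N ≈ 331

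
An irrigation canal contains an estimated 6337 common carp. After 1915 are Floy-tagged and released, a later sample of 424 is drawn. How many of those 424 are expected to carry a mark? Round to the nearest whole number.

Expected recaptures E[R] = M·C / N.
E[R] = 1915 × 424 / 6337 = 811960 / 6337 ≈ 128.1 → 128

expected recaptures ≈ 128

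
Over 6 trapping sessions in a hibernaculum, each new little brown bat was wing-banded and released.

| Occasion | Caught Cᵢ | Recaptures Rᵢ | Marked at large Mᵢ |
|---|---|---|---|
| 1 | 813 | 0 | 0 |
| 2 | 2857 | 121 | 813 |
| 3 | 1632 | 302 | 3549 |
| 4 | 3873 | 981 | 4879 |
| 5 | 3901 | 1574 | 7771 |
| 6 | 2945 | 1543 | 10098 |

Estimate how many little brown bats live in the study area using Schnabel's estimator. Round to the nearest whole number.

Σ MᵢCᵢ = 0·813 + 813·2857 + 3549·1632 + 4879·3873 + 7771·3901 + 10098·2945 = 0 + 2322741 + 5791968 + 18896367 + 30314671 + 29738610 = 87064357
Σ Rᵢ = 0 + 121 + 302 + 981 + 1574 + 1543 = 4521
N̂ = 87064357 / 4521 ≈ 19257.8 → 19258

N ≈ 19,258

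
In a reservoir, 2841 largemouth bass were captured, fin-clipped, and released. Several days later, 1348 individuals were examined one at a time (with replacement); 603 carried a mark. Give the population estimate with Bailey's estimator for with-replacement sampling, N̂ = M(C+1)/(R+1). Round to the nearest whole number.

N ≈ 6345

N̂ = 2841·(1348+1)/(603+1) = 2841·1349/604 = 3832509/604 ≈ 6345.2 → 6345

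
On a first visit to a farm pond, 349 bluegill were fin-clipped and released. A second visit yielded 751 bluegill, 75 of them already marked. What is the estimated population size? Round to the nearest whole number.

N ≈ 3495

N = (349 × 751) / 75 = 262099 / 75 ≈ 3494.7 → 3495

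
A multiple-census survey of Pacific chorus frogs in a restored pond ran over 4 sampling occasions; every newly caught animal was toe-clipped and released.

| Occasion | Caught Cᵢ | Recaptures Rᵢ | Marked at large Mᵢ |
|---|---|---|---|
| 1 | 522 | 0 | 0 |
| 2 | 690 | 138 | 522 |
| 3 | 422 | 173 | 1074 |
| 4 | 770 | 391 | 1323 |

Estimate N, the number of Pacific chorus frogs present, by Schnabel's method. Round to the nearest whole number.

Σ MᵢCᵢ = 0·522 + 522·690 + 1074·422 + 1323·770 = 0 + 360180 + 453228 + 1018710 = 1832118
Σ Rᵢ = 0 + 138 + 173 + 391 = 702
N̂ = 1832118 / 702 ≈ 2609.9 → 2610

N ≈ 2610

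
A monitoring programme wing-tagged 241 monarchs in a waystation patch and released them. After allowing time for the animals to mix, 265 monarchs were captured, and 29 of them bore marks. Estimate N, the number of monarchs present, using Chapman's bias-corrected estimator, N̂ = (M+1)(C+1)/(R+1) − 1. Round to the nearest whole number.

N̂ = (241+1)(265+1)/(29+1) − 1 = 242·266/30 − 1
= 64372/30 − 1 ≈ 2145.7 − 1 ≈ 2144.7 → 2145

N ≈ 2145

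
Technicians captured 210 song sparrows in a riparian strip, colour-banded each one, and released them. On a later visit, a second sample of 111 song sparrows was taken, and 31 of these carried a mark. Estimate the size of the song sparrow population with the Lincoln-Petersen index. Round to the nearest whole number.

N ≈ 752

N = (210 × 111) / 31 = 23310 / 31 ≈ 751.9 → 752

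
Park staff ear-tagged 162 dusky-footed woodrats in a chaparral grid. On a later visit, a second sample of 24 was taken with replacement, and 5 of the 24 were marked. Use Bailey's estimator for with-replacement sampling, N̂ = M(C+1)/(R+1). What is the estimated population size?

N̂ = 162·(24+1)/(5+1) = 162·25/6 = 4050/6 = 675

N = 675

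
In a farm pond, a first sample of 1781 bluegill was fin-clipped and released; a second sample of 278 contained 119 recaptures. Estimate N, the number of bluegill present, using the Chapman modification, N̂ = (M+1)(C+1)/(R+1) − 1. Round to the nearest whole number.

N ≈ 4142

N̂ = (1781+1)(278+1)/(119+1) − 1 = 1782·279/120 − 1
= 497178/120 − 1 ≈ 4143.1 − 1 ≈ 4142.1 → 4142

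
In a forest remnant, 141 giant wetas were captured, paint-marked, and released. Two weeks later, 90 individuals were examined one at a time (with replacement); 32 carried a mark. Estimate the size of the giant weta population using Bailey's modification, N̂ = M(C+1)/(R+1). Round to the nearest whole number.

N̂ = 141·(90+1)/(32+1) = 141·91/33 = 12831/33 ≈ 388.8 → 389

N ≈ 389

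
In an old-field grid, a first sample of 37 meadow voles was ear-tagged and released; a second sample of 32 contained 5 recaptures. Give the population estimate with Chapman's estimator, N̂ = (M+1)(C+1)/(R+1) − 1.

N̂ = (37+1)(32+1)/(5+1) − 1 = 38·33/6 − 1
= 1254/6 − 1 = 209 − 1 = 208

N = 208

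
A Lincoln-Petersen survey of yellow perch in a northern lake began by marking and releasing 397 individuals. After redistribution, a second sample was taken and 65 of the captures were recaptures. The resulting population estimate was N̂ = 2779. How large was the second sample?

C = 455

From N = M·C/R: C = N·R / M = 2779·65 / 397 = 180635 / 397 = 455.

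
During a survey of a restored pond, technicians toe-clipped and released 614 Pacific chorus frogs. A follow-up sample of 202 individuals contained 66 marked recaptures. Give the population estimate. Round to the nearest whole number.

N = (614 × 202) / 66 = 124028 / 66 ≈ 1879.2 → 1879

N ≈ 1879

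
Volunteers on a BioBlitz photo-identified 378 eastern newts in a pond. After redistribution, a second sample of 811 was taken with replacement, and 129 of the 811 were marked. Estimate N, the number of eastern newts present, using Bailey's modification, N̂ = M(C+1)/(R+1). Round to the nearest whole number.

N ≈ 2361

N̂ = 378·(811+1)/(129+1) = 378·812/130 = 306936/130 ≈ 2361.0 → 2361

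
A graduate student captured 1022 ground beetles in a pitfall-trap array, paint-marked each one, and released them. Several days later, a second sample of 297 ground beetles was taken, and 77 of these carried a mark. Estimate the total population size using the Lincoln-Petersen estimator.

N = 3942

N = (1022 × 297) / 77 = 303534 / 77 = 3942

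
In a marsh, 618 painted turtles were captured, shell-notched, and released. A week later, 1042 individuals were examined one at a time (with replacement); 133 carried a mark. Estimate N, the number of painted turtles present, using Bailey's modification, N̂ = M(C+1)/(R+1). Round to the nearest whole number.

N ≈ 4810

N̂ = 618·(1042+1)/(133+1) = 618·1043/134 = 644574/134 ≈ 4810.3 → 4810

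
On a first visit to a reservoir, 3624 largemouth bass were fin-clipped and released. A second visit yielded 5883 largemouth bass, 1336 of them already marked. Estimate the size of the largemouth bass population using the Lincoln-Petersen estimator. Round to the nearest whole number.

If marked individuals mix randomly, R/C ≈ M/N, giving N ≈ M·C/R.
N = (3624 × 5883) / 1336 = 21319992 / 1336 ≈ 15958.1 → 15958

N ≈ 15,958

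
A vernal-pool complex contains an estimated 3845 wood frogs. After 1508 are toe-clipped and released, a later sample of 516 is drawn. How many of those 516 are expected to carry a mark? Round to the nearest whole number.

expected recaptures ≈ 202

The marked fraction of the population is 1508/3845, so in a sample of 516 expect C·(M/N) marked.
E[R] = 1508 × 516 / 3845 = 778128 / 3845 ≈ 202.4 → 202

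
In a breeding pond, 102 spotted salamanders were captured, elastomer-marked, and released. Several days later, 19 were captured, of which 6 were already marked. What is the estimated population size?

N = 323

The marked fraction in the recapture sample should equal the marked fraction in the population: 6/19 = 102/N.
N = (102 × 19) / 6 = 1938 / 6 = 323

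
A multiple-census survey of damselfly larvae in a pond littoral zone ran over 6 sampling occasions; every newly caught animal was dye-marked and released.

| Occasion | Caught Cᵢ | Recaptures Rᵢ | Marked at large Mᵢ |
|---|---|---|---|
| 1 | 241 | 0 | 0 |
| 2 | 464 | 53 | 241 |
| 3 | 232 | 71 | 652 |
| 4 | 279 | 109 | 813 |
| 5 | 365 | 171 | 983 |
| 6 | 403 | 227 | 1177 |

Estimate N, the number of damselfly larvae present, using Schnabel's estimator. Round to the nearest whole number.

N ≈ 2097

Σ MᵢCᵢ = 0·241 + 241·464 + 652·232 + 813·279 + 983·365 + 1177·403 = 0 + 111824 + 151264 + 226827 + 358795 + 474331 = 1323041
Σ Rᵢ = 0 + 53 + 71 + 109 + 171 + 227 = 631
N̂ = 1323041 / 631 ≈ 2096.7 → 2097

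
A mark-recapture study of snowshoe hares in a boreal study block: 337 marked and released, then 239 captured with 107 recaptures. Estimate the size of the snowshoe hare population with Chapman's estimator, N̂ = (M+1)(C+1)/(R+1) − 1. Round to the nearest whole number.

N̂ = (337+1)(239+1)/(107+1) − 1 = 338·240/108 − 1
= 81120/108 − 1 ≈ 751.1 − 1 ≈ 750.1 → 750

N ≈ 750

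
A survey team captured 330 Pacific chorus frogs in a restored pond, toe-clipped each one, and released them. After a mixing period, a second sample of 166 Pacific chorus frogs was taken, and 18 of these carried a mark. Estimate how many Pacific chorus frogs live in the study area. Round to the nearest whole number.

N = (330 × 166) / 18 = 54780 / 18 ≈ 3043.3 → 3043

N ≈ 3043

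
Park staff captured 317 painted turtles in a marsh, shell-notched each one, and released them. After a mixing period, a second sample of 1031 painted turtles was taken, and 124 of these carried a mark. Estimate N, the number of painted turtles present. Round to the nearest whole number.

The marked fraction in the recapture sample should equal the marked fraction in the population: 124/1031 = 317/N.
N = (317 × 1031) / 124 = 326827 / 124 ≈ 2635.7 → 2636

N ≈ 2636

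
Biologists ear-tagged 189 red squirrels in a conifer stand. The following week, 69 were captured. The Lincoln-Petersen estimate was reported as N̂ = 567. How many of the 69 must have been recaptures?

From N = M·C/R: R = M·C / N = 189·69 / 567 = 13041 / 567 = 23.

R = 23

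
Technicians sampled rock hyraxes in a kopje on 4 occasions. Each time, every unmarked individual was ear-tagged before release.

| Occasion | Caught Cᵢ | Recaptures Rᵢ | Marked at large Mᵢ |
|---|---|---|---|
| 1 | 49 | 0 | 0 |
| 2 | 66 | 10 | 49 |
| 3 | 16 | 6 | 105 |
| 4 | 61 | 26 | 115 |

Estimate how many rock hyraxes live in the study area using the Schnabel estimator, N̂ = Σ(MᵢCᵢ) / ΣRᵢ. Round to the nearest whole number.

N ≈ 284

Σ MᵢCᵢ = 0·49 + 49·66 + 105·16 + 115·61 = 0 + 3234 + 1680 + 7015 = 11929
Σ Rᵢ = 0 + 10 + 6 + 26 = 42
N̂ = 11929 / 42 ≈ 284.0 → 284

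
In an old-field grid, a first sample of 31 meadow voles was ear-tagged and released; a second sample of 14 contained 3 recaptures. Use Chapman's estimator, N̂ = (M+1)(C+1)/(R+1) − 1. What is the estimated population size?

N̂ = (31+1)(14+1)/(3+1) − 1 = 32·15/4 − 1
= 480/4 − 1 = 120 − 1 = 119

N = 119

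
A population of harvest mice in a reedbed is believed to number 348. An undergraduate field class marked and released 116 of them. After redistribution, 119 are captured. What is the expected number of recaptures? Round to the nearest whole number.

The marked fraction of the population is 116/348, so in a sample of 119 expect C·(M/N) marked.
E[R] = 116 × 119 / 348 = 13804 / 348 ≈ 39.7 → 40

expected recaptures ≈ 40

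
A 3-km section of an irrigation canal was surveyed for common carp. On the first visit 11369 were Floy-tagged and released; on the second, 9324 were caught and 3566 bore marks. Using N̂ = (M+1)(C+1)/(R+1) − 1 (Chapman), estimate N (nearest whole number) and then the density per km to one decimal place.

N̂ = 11370·9325/3567 − 1 = 106025250/3567 − 1 ≈ 29722.9 → 29723
Density = N̂ / area = 29723 / 3 ≈ 9907.67 → 9907.7 per km

density ≈ 9907.7 common carp per km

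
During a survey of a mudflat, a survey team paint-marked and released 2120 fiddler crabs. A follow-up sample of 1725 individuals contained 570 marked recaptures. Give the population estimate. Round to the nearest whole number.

N = (2120 × 1725) / 570 = 3657000 / 570 ≈ 6415.8 → 6416

N ≈ 6416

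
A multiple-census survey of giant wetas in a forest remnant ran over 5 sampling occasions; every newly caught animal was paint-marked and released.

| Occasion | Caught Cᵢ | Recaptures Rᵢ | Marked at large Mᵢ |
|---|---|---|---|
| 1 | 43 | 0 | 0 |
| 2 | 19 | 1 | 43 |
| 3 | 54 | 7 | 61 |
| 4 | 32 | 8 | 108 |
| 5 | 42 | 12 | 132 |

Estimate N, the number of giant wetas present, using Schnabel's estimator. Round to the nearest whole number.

N ≈ 468

Σ MᵢCᵢ = 0·43 + 43·19 + 61·54 + 108·32 + 132·42 = 0 + 817 + 3294 + 3456 + 5544 = 13111
Σ Rᵢ = 0 + 1 + 7 + 8 + 12 = 28
N̂ = 13111 / 28 ≈ 468.2 → 468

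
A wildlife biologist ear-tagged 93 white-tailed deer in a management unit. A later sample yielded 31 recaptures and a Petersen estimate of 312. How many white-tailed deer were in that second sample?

C = 104

From N = M·C/R: C = N·R / M = 312·31 / 93 = 9672 / 93 = 104.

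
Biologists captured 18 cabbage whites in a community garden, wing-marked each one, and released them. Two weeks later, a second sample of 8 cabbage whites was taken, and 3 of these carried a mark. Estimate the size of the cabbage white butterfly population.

N = 48

N = (18 × 8) / 3 = 144 / 3 = 48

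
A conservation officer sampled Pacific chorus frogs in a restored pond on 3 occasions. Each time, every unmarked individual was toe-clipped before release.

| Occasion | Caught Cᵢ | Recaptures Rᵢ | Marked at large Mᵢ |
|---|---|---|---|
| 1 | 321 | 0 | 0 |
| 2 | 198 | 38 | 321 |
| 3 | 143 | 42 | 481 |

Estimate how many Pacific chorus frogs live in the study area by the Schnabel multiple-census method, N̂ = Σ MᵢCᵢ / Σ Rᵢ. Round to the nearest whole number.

N ≈ 1654

Σ MᵢCᵢ = 0·321 + 321·198 + 481·143 = 0 + 63558 + 68783 = 132341
Σ Rᵢ = 0 + 38 + 42 = 80
N̂ = 132341 / 80 ≈ 1654.3 → 1654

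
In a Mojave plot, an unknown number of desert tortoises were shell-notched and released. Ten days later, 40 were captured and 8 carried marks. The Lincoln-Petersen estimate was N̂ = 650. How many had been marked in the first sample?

M = 130

From N = M·C/R: M = N·R / C = 650·8 / 40 = 5200 / 40 = 130.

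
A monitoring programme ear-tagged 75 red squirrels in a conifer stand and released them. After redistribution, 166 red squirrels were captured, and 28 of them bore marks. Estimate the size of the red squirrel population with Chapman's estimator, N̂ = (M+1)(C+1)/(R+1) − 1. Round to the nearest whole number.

N̂ = (75+1)(166+1)/(28+1) − 1 = 76·167/29 − 1
= 12692/29 − 1 ≈ 437.7 − 1 ≈ 436.7 → 437

N ≈ 437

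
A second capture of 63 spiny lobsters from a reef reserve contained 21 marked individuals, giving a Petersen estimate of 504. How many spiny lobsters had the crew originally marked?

From N = M·C/R: M = N·R / C = 504·21 / 63 = 10584 / 63 = 168.

M = 168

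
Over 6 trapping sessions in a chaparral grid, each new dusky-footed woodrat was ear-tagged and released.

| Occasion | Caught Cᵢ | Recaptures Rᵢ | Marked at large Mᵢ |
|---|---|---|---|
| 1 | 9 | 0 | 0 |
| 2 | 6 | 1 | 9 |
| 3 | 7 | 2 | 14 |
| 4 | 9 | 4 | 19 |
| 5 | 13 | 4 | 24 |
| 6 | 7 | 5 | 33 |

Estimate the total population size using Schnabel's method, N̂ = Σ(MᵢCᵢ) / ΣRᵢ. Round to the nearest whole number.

Σ MᵢCᵢ = 0·9 + 9·6 + 14·7 + 19·9 + 24·13 + 33·7 = 0 + 54 + 98 + 171 + 312 + 231 = 866
Σ Rᵢ = 0 + 1 + 2 + 4 + 4 + 5 = 16
N̂ = 866 / 16 ≈ 54.1 → 54

N ≈ 54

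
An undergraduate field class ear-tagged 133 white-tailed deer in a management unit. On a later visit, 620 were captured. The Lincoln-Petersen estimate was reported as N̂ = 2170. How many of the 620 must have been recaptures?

R = 38

From N = M·C/R: R = M·C / N = 133·620 / 2170 = 82460 / 2170 = 38.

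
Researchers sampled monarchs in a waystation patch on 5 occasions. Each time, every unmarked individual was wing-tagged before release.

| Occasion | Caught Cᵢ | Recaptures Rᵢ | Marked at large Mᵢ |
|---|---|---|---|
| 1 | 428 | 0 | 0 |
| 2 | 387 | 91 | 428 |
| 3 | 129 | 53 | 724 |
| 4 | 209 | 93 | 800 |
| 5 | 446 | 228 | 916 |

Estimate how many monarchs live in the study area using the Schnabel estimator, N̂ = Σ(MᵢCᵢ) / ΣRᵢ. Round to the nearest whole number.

Σ MᵢCᵢ = 0·428 + 428·387 + 724·129 + 800·209 + 916·446 = 0 + 165636 + 93396 + 167200 + 408536 = 834768
Σ Rᵢ = 0 + 91 + 53 + 93 + 228 = 465
N̂ = 834768 / 465 ≈ 1795.2 → 1795

N ≈ 1795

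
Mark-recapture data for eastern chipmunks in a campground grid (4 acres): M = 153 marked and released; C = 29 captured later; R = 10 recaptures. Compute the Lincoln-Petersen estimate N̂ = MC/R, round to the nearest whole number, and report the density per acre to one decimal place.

N̂ = 153·29/10 = 4437/10 ≈ 443.7 → 444
Density = N̂ / area = 444 / 4 = 111.0 per acre

density ≈ 111.0 eastern chipmunks per acre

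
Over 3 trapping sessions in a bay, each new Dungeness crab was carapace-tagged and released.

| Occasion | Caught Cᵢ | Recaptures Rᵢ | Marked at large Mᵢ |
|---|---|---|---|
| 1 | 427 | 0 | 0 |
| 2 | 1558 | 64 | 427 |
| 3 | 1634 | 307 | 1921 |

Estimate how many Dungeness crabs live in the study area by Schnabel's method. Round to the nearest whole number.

Σ MᵢCᵢ = 0·427 + 427·1558 + 1921·1634 = 0 + 665266 + 3138914 = 3804180
Σ Rᵢ = 0 + 64 + 307 = 371
N̂ = 3804180 / 371 ≈ 10253.9 → 10254

N ≈ 10,254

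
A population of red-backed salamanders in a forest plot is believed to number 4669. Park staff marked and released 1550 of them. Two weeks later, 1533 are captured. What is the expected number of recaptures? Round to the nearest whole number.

Expected recaptures E[R] = M·C / N.
E[R] = 1550 × 1533 / 4669 = 2376150 / 4669 ≈ 508.9 → 509

expected recaptures ≈ 509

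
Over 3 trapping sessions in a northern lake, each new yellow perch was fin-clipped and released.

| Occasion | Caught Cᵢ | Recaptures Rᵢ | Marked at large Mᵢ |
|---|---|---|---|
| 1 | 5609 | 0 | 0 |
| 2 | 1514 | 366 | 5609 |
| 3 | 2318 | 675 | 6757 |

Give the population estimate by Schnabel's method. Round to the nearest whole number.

N ≈ 23,203

Σ MᵢCᵢ = 0·5609 + 5609·1514 + 6757·2318 = 0 + 8492026 + 15662726 = 24154752
Σ Rᵢ = 0 + 366 + 675 = 1041
N̂ = 24154752 / 1041 ≈ 23203.4 → 23203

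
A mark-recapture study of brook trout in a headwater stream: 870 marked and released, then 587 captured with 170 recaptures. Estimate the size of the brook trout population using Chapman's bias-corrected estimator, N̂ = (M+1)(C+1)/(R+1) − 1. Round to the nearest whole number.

N ≈ 2994

N̂ = (870+1)(587+1)/(170+1) − 1 = 871·588/171 − 1
= 512148/171 − 1 ≈ 2995.0 − 1 ≈ 2994.0 → 2994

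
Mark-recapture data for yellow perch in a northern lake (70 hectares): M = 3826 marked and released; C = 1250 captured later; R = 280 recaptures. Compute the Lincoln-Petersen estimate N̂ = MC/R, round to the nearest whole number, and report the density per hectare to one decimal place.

N̂ = 3826·1250/280 = 4782500/280 ≈ 17080.4 → 17080
Density = N̂ / area = 17080 / 70 = 244.0 per hectare

density ≈ 244.0 yellow perch per hectare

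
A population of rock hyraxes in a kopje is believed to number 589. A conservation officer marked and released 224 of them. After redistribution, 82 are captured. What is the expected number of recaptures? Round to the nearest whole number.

expected recaptures ≈ 31

Expected recaptures E[R] = M·C / N.
E[R] = 224 × 82 / 589 = 18368 / 589 ≈ 31.2 → 31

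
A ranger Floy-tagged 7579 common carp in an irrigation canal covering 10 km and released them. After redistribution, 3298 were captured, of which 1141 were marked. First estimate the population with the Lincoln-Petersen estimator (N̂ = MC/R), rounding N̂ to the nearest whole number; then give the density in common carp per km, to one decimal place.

density ≈ 2190.7 common carp per km

N̂ = 7579·3298/1141 = 24995542/1141 ≈ 21906.7 → 21907
Density = N̂ / area = 21907 / 10 ≈ 2190.70 → 2190.7 per km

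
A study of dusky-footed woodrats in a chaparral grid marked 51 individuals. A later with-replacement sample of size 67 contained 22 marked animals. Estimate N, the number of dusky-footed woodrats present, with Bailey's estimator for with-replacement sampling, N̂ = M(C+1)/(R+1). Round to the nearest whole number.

N̂ = 51·(67+1)/(22+1) = 51·68/23 = 3468/23 ≈ 150.8 → 151

N ≈ 151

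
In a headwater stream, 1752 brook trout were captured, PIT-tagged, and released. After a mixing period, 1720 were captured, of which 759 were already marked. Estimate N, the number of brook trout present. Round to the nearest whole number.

N = (1752 × 1720) / 759 = 3013440 / 759 ≈ 3970.3 → 3970

N ≈ 3970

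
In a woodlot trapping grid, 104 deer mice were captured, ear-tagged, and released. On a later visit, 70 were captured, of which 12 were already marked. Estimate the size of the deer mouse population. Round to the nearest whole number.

N ≈ 607

The marked fraction in the recapture sample should equal the marked fraction in the population: 12/70 = 104/N.
N = (104 × 70) / 12 = 7280 / 12 ≈ 606.7 → 607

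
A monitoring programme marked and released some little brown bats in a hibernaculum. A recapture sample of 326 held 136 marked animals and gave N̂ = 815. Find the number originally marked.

From N = M·C/R: M = N·R / C = 815·136 / 326 = 110840 / 326 = 340.

M = 340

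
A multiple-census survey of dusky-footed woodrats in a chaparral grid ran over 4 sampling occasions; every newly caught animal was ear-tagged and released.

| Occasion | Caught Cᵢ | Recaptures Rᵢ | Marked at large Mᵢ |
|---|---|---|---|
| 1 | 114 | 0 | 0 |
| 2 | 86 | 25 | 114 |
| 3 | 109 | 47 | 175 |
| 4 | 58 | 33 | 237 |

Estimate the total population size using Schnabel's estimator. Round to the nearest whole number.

Σ MᵢCᵢ = 0·114 + 114·86 + 175·109 + 237·58 = 0 + 9804 + 19075 + 13746 = 42625
Σ Rᵢ = 0 + 25 + 47 + 33 = 105
N̂ = 42625 / 105 ≈ 406.0 → 406

N ≈ 406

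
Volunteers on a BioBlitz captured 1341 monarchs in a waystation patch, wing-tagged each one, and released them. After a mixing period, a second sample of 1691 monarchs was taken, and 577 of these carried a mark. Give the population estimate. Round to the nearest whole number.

If marked individuals mix randomly, R/C ≈ M/N, giving N ≈ M·C/R.
N = (1341 × 1691) / 577 = 2267631 / 577 ≈ 3930.0 → 3930

N ≈ 3930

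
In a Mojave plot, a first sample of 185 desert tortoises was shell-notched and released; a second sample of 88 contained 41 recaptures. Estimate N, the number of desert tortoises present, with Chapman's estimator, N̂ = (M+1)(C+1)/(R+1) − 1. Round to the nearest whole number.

N ≈ 393

N̂ = (185+1)(88+1)/(41+1) − 1 = 186·89/42 − 1
= 16554/42 − 1 ≈ 394.1 − 1 ≈ 393.1 → 393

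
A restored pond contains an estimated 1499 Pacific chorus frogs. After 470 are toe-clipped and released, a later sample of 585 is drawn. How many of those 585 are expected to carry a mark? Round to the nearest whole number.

expected recaptures ≈ 183

The marked fraction of the population is 470/1499, so in a sample of 585 expect C·(M/N) marked.
E[R] = 470 × 585 / 1499 = 274950 / 1499 ≈ 183.4 → 183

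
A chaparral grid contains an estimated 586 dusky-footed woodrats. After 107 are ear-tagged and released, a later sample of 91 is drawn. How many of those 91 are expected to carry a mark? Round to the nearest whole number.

expected recaptures ≈ 17

The marked fraction of the population is 107/586, so in a sample of 91 expect C·(M/N) marked.
E[R] = 107 × 91 / 586 = 9737 / 586 ≈ 16.6 → 17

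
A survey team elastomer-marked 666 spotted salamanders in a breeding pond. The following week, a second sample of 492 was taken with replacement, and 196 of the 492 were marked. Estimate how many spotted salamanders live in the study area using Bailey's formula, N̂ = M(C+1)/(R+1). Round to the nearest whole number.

N ≈ 1667

N̂ = 666·(492+1)/(196+1) = 666·493/197 = 328338/197 ≈ 1666.7 → 1667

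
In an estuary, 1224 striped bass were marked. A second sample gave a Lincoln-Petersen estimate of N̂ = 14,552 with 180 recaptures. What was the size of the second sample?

C = 2140

From N = M·C/R: C = N·R / M = 14552·180 / 1224 = 2619360 / 1224 = 2140.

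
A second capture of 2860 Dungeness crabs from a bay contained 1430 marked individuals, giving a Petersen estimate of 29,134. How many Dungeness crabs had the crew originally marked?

From N = M·C/R: M = N·R / C = 29134·1430 / 2860 = 41661620 / 2860 = 14567.

M = 14567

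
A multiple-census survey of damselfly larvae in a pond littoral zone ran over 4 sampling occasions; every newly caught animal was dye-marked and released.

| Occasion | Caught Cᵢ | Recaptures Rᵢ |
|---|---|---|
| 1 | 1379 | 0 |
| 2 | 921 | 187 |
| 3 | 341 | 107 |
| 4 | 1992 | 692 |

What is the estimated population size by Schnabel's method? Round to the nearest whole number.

N ≈ 6760

Marked at large before each occasion: Mᵢ = Σⱼ<ᵢ (Cⱼ − Rⱼ) → M1=0, M2=1379, M3=2113, M4=2347
Σ MᵢCᵢ = 0·1379 + 1379·921 + 2113·341 + 2347·1992 = 0 + 1270059 + 720533 + 4675224 = 6665816
Σ Rᵢ = 0 + 187 + 107 + 692 = 986
N̂ = 6665816 / 986 ≈ 6760.46 → 6760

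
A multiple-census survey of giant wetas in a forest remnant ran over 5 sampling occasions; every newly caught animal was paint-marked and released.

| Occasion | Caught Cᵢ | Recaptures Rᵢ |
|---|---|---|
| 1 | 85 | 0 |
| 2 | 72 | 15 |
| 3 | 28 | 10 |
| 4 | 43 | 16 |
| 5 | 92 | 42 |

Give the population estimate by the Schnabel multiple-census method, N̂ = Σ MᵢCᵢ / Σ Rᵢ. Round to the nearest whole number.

Marked at large before each occasion: Mᵢ = Σⱼ<ᵢ (Cⱼ − Rⱼ) → M1=0, M2=85, M3=142, M4=160, M5=187
Σ MᵢCᵢ = 0·85 + 85·72 + 142·28 + 160·43 + 187·92 = 0 + 6120 + 3976 + 6880 + 17204 = 34180
Σ Rᵢ = 0 + 15 + 10 + 16 + 42 = 83
N̂ = 34180 / 83 ≈ 411.8 → 412

N ≈ 412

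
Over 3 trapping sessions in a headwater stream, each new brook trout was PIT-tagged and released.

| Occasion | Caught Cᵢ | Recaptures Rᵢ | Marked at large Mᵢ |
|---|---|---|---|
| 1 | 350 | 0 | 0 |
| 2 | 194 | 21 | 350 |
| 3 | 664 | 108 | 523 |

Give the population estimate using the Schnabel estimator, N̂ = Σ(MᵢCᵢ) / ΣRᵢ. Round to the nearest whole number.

N ≈ 3218

Σ MᵢCᵢ = 0·350 + 350·194 + 523·664 = 0 + 67900 + 347272 = 415172
Σ Rᵢ = 0 + 21 + 108 = 129
N̂ = 415172 / 129 ≈ 3218.4 → 3218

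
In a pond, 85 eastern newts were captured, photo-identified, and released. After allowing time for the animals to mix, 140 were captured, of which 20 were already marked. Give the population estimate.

N = (85 × 140) / 20 = 11900 / 20 = 595

N = 595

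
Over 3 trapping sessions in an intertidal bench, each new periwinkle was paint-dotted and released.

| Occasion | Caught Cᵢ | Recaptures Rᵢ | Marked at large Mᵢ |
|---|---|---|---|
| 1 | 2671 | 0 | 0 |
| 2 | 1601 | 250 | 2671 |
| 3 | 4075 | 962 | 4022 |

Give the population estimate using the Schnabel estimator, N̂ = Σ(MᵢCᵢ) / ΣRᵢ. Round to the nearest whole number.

Σ MᵢCᵢ = 0·2671 + 2671·1601 + 4022·4075 = 0 + 4276271 + 16389650 = 20665921
Σ Rᵢ = 0 + 250 + 962 = 1212
N̂ = 20665921 / 1212 ≈ 17051.1 → 17051

N ≈ 17,051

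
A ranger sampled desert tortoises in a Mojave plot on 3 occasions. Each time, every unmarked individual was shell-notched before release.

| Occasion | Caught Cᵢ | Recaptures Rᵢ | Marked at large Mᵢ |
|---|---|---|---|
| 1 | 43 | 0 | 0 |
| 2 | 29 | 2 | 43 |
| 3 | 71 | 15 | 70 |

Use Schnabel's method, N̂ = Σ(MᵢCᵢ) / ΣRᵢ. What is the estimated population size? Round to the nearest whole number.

Σ MᵢCᵢ = 0·43 + 43·29 + 70·71 = 0 + 1247 + 4970 = 6217
Σ Rᵢ = 0 + 2 + 15 = 17
N̂ = 6217 / 17 ≈ 365.7 → 366

N ≈ 366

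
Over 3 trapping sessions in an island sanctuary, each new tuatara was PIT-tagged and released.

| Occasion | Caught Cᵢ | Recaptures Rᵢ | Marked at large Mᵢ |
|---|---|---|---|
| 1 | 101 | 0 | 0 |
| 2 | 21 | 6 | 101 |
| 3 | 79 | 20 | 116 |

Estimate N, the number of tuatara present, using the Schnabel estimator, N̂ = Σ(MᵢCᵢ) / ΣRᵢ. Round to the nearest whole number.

Σ MᵢCᵢ = 0·101 + 101·21 + 116·79 = 0 + 2121 + 9164 = 11285
Σ Rᵢ = 0 + 6 + 20 = 26
N̂ = 11285 / 26 ≈ 434.0 → 434

N ≈ 434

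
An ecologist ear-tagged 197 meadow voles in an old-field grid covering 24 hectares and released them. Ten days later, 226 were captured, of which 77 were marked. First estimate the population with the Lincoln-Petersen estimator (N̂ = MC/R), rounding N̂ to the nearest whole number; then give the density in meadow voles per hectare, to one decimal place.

density ≈ 24.1 meadow voles per hectare

N̂ = 197·226/77 = 44522/77 ≈ 578.2 → 578
Density = N̂ / area = 578 / 24 ≈ 24.08 → 24.1 per hectare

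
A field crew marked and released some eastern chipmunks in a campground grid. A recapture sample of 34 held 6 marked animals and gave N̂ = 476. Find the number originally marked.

M = 84

From N = M·C/R: M = N·R / C = 476·6 / 34 = 2856 / 34 = 84.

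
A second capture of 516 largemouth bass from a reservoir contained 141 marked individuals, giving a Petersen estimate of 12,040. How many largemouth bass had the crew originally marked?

M = 3290

From N = M·C/R: M = N·R / C = 12040·141 / 516 = 1697640 / 516 = 3290.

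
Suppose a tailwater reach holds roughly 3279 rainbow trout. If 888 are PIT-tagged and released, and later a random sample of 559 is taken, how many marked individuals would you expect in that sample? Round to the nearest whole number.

The marked fraction of the population is 888/3279, so in a sample of 559 expect C·(M/N) marked.
E[R] = 888 × 559 / 3279 = 496392 / 3279 ≈ 151.4 → 151

expected recaptures ≈ 151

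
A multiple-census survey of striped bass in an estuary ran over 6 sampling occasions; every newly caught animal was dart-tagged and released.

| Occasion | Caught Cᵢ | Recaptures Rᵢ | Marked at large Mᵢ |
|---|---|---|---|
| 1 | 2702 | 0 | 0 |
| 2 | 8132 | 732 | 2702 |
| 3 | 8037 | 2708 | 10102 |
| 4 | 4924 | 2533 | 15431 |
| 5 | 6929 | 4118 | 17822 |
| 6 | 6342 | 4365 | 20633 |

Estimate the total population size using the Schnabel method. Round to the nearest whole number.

Σ MᵢCᵢ = 0·2702 + 2702·8132 + 10102·8037 + 15431·4924 + 17822·6929 + 20633·6342 = 0 + 21972664 + 81189774 + 75982244 + 123488638 + 130854486 = 433487806
Σ Rᵢ = 0 + 732 + 2708 + 2533 + 4118 + 4365 = 14456
N̂ = 433487806 / 14456 ≈ 29986.7 → 29987

N ≈ 29,987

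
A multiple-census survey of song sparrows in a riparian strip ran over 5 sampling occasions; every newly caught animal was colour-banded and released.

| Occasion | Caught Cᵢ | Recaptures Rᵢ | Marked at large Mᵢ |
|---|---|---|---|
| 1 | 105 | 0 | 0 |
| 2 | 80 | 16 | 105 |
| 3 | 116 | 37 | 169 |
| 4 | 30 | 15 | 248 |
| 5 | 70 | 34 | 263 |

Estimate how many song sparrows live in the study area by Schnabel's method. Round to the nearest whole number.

Σ MᵢCᵢ = 0·105 + 105·80 + 169·116 + 248·30 + 263·70 = 0 + 8400 + 19604 + 7440 + 18410 = 53854
Σ Rᵢ = 0 + 16 + 37 + 15 + 34 = 102
N̂ = 53854 / 102 ≈ 528.0 → 528

N ≈ 528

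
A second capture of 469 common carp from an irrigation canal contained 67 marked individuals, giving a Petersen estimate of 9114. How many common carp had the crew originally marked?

From N = M·C/R: M = N·R / C = 9114·67 / 469 = 610638 / 469 = 1302.

M = 1302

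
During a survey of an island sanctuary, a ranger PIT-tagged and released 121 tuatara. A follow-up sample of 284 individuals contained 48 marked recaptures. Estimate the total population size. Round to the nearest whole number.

N ≈ 716

Lincoln-Petersen assumes M/N = R/C, so N = M·C / R.
N = (121 × 284) / 48 = 34364 / 48 ≈ 715.9 → 716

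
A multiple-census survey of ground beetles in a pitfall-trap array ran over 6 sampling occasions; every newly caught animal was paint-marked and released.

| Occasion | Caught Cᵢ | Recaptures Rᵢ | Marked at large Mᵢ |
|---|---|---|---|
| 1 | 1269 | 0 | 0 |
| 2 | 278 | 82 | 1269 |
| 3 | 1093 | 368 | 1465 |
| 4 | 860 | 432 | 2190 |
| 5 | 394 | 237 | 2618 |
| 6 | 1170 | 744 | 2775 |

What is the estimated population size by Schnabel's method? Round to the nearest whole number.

Σ MᵢCᵢ = 0·1269 + 1269·278 + 1465·1093 + 2190·860 + 2618·394 + 2775·1170 = 0 + 352782 + 1601245 + 1883400 + 1031492 + 3246750 = 8115669
Σ Rᵢ = 0 + 82 + 368 + 432 + 237 + 744 = 1863
N̂ = 8115669 / 1863 ≈ 4356.2 → 4356

N ≈ 4356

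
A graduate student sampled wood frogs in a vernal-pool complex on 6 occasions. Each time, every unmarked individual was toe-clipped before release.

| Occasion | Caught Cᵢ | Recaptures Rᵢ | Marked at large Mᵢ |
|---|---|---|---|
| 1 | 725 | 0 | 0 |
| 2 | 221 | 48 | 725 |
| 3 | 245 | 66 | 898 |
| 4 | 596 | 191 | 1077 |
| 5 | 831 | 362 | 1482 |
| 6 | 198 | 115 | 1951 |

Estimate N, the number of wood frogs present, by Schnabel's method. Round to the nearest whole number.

Σ MᵢCᵢ = 0·725 + 725·221 + 898·245 + 1077·596 + 1482·831 + 1951·198 = 0 + 160225 + 220010 + 641892 + 1231542 + 386298 = 2639967
Σ Rᵢ = 0 + 48 + 66 + 191 + 362 + 115 = 782
N̂ = 2639967 / 782 ≈ 3375.9 → 3376

N ≈ 3376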